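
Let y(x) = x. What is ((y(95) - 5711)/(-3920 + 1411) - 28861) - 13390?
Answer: -8154011/193 ≈ -42249.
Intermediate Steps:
((y(95) - 5711)/(-3920 + 1411) - 28861) - 13390 = ((95 - 5711)/(-3920 + 1411) - 28861) - 13390 = (-5616/(-2509) - 28861) - 13390 = (-5616*(-1/2509) - 28861) - 13390 = (432/193 - 28861) - 13390 = -5569741/193 - 13390 = -8154011/193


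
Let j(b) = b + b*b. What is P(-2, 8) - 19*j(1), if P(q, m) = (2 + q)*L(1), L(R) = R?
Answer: -38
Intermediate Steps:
j(b) = b + b**2
P(q, m) = 2 + q (P(q, m) = (2 + q)*1 = 2 + q)
P(-2, 8) - 19*j(1) = (2 - 2) - 19*(1 + 1) = 0 - 19*2 = 0 - 38 = -38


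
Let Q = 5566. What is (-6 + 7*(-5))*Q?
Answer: -228206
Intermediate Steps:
(-6 + 7*(-5))*Q = (-6 + 7*(-5))*5566 = (-6 - 35)*5566 = -41*5566 = -228206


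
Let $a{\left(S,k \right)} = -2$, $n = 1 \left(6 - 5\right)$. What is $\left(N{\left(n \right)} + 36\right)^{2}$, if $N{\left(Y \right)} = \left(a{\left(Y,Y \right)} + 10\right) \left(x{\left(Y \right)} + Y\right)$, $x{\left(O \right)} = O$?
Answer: $2704$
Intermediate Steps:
$n = 1$ ($n = 1 \cdot 1 = 1$)
$N{\left(Y \right)} = 16 Y$ ($N{\left(Y \right)} = \left(-2 + 10\right) \left(Y + Y\right) = 8 \cdot 2 Y = 16 Y$)
$\left(N{\left(n \right)} + 36\right)^{2} = \left(16 \cdot 1 + 36\right)^{2} = \left(16 + 36\right)^{2} = 52^{2} = 2704$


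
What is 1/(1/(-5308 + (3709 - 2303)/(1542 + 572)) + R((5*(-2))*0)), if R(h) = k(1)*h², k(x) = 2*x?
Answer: -5609853/1057 ≈ -5307.3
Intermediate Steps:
R(h) = 2*h² (R(h) = (2*1)*h² = 2*h²)
1/(1/(-5308 + (3709 - 2303)/(1542 + 572)) + R((5*(-2))*0)) = 1/(1/(-5308 + (3709 - 2303)/(1542 + 572)) + 2*((5*(-2))*0)²) = 1/(1/(-5308 + 1406/2114) + 2*(-10*0)²) = 1/(1/(-5308 + 1406*(1/2114)) + 2*0²) = 1/(1/(-5308 + 703/1057) + 2*0) = 1/(1/(-5609853/1057) + 0) = 1/(-1057/5609853 + 0) = 1/(-1057/5609853) = -5609853/1057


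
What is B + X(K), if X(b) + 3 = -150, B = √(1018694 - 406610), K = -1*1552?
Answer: -153 + 2*√153021 ≈ 629.36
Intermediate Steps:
K = -1552
B = 2*√153021 (B = √612084 = 2*√153021 ≈ 782.36)
X(b) = -153 (X(b) = -3 - 150 = -153)
B + X(K) = 2*√153021 - 153 = -153 + 2*√153021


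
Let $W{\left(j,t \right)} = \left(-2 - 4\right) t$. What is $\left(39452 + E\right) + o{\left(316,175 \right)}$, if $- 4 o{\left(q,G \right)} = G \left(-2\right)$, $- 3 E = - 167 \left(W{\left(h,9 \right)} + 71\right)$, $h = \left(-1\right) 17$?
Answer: $\frac{242915}{6} \approx 40486.0$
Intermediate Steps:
$h = -17$
$W{\left(j,t \right)} = - 6 t$
$E = \frac{2839}{3}$ ($E = - \frac{\left(-167\right) \left(\left(-6\right) 9 + 71\right)}{3} = - \frac{\left(-167\right) \left(-54 + 71\right)}{3} = - \frac{\left(-167\right) 17}{3} = \left(- \frac{1}{3}\right) \left(-2839\right) = \frac{2839}{3} \approx 946.33$)
$o{\left(q,G \right)} = \frac{G}{2}$ ($o{\left(q,G \right)} = - \frac{G \left(-2\right)}{4} = - \frac{\left(-2\right) G}{4} = \frac{G}{2}$)
$\left(39452 + E\right) + o{\left(316,175 \right)} = \left(39452 + \frac{2839}{3}\right) + \frac{1}{2} \cdot 175 = \frac{121195}{3} + \frac{175}{2} = \frac{242915}{6}$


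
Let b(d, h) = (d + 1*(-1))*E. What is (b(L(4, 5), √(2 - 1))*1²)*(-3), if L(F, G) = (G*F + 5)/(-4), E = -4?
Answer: -87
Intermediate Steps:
L(F, G) = -5/4 - F*G/4 (L(F, G) = (F*G + 5)*(-¼) = (5 + F*G)*(-¼) = -5/4 - F*G/4)
b(d, h) = 4 - 4*d (b(d, h) = (d + 1*(-1))*(-4) = (d - 1)*(-4) = (-1 + d)*(-4) = 4 - 4*d)
(b(L(4, 5), √(2 - 1))*1²)*(-3) = ((4 - 4*(-5/4 - ¼*4*5))*1²)*(-3) = ((4 - 4*(-5/4 - 5))*1)*(-3) = ((4 - 4*(-25/4))*1)*(-3) = ((4 + 25)*1)*(-3) = (29*1)*(-3) = 29*(-3) = -87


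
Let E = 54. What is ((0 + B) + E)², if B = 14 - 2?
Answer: 4356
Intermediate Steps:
B = 12
((0 + B) + E)² = ((0 + 12) + 54)² = (12 + 54)² = 66² = 4356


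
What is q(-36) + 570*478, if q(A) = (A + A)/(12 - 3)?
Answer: 272452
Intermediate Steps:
q(A) = 2*A/9 (q(A) = (2*A)/9 = (2*A)*(1/9) = 2*A/9)
q(-36) + 570*478 = (2/9)*(-36) + 570*478 = -8 + 272460 = 272452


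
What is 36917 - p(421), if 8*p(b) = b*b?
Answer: 118095/8 ≈ 14762.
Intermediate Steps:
p(b) = b²/8 (p(b) = (b*b)/8 = b²/8)
36917 - p(421) = 36917 - 421²/8 = 36917 - 177241/8 = 118095/8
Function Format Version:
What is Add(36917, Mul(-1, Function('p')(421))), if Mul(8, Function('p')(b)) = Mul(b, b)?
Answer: Rational(118095, 8) ≈ 14762.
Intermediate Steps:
Function('p')(b) = Mul(Rational(1, 8), Pow(b, 2)) (Function('p')(b) = Mul(Rational(1, 8), Mul(b, b)) = Mul(Rational(1, 8), Pow(b, 2)))
Add(36917, Mul(-1, Function('p')(421))) = Add(36917, Mul(-1, Mul(Rational(1, 8), Pow(421, 2)))) = Add(36917, Mul(-1, Mul(Rational(1, 8), 177241))) = Add(36917, Mul(-1, Rational(177241, 8))) = Add(36917, Rational(-177241, 8)) = Rational(118095, 8)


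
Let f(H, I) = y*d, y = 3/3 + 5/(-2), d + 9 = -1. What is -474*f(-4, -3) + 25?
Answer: -7085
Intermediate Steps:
d = -10 (d = -9 - 1 = -10)
y = -3/2 (y = 3*(1/3) + 5*(-1/2) = 1 - 5/2 = -3/2 ≈ -1.5000)
f(H, I) = 15 (f(H, I) = -3/2*(-10) = 15)
-474*f(-4, -3) + 25 = -474*15 + 25 = -7110 + 25 = -7085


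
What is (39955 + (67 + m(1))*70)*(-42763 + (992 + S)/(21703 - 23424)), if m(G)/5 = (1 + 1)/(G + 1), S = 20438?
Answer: -3312376802235/1721 ≈ -1.9247e+9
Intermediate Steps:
m(G) = 10/(1 + G) (m(G) = 5*((1 + 1)/(G + 1)) = 5*(2/(1 + G)) = 10/(1 + G))
(39955 + (67 + m(1))*70)*(-42763 + (992 + S)/(21703 - 23424)) = (39955 + (67 + 10/(1 + 1))*70)*(-42763 + (992 + 20438)/(21703 - 23424)) = (39955 + (67 + 10/2)*70)*(-42763 + 21430/(-1721)) = (39955 + (67 + 10*(½))*70)*(-42763 + 21430*(-1/1721)) = (39955 + (67 + 5)*70)*(-42763 - 21430/1721) = (39955 + 72*70)*(-73616553/1721) = (39955 + 5040)*(-73616553/1721) = 44995*(-73616553/1721) = -3312376802235/1721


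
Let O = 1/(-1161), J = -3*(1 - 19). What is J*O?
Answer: -2/43 ≈ -0.046512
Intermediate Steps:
J = 54 (J = -3*(-18) = 54)
O = -1/1161 ≈ -0.00086133
J*O = 54*(-1/1161) = -2/43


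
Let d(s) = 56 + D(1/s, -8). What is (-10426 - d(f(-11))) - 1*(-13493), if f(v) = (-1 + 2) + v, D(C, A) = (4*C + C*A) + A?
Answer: 15093/5 ≈ 3018.6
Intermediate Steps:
D(C, A) = A + 4*C + A*C (D(C, A) = (4*C + A*C) + A = A + 4*C + A*C)
f(v) = 1 + v
d(s) = 48 - 4/s (d(s) = 56 + (-8 + 4/s - 8/s) = 56 + (-8 - 4/s) = 48 - 4/s)
(-10426 - d(f(-11))) - 1*(-13493) = (-10426 - (48 - 4/(1 - 11))) - 1*(-13493) = (-10426 - (48 - 4/(-10))) + 13493 = (-10426 - (48 - 4*(-⅒))) + 13493 = (-10426 - (48 + ⅖)) + 13493 = (-10426 - 1*242/5) + 13493 = (-10426 - 242/5) + 13493 = -52372/5 + 13493 = 15093/5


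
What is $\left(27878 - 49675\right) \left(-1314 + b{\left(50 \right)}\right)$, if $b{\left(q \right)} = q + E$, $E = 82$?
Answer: $25764054$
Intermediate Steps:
$b{\left(q \right)} = 82 + q$ ($b{\left(q \right)} = q + 82 = 82 + q$)
$\left(27878 - 49675\right) \left(-1314 + b{\left(50 \right)}\right) = \left(27878 - 49675\right) \left(-1314 + \left(82 + 50\right)\right) = - 21797 \left(-1314 + 132\right) = \left(-21797\right) \left(-1182\right) = 25764054$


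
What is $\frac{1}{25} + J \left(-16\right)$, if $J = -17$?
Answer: $\frac{6801}{25} \approx 272.04$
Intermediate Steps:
$\frac{1}{25} + J \left(-16\right) = \frac{1}{25} - -272 = \frac{1}{25} + 272 = \frac{6801}{25}$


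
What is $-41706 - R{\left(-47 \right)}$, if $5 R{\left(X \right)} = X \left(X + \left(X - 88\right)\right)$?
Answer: $- \frac{217084}{5} \approx -43417.0$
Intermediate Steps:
$R{\left(X \right)} = \frac{X \left(-88 + 2 X\right)}{5}$ ($R{\left(X \right)} = \frac{X \left(X + \left(X - 88\right)\right)}{5} = \frac{X \left(X + \left(-88 + X\right)\right)}{5} = \frac{X \left(-88 + 2 X\right)}{5}$)
$-41706 - R{\left(-47 \right)} = -41706 - \frac{2}{5} \left(-47\right) \left(-44 - 47\right) = -41706 - \frac{2}{5} \left(-47\right) \left(-91\right) = -41706 - \frac{8554}{5} = - \frac{217084}{5}$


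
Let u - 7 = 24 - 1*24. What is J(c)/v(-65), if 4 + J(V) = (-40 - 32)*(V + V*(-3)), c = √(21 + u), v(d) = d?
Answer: 4/65 - 288*√7/65 ≈ -11.661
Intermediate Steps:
u = 7 (u = 7 + (24 - 1*24) = 7 + (24 - 24) = 7 + 0 = 7)
c = 2*√7 (c = √(21 + 7) = √28 = 2*√7 ≈ 5.2915)
J(V) = -4 + 144*V (J(V) = -4 + (-40 - 32)*(V + V*(-3)) = -4 - 72*(V - 3*V) = -4 - (-144)*V = -4 + 144*V)
J(c)/v(-65) = (-4 + 144*(2*√7))/(-65) = (-4 + 288*√7)*(-1/65) = 4/65 - 288*√7/65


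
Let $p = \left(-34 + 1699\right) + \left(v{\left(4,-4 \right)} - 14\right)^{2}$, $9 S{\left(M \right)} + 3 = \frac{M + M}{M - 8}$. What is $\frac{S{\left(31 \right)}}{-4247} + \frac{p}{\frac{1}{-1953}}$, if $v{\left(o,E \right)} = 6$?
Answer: $- \frac{2968587422066}{879129} \approx -3.3767 \cdot 10^{6}$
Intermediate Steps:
$S{\left(M \right)} = - \frac{1}{3} + \frac{2 M}{9 \left(-8 + M\right)}$ ($S{\left(M \right)} = - \frac{1}{3} + \frac{\left(M + M\right) \frac{1}{M - 8}}{9} = - \frac{1}{3} + \frac{2 M \frac{1}{-8 + M}}{9} = - \frac{1}{3} + \frac{2 M}{9 \left(-8 + M\right)}$)
$p = 1729$ ($p = \left(-34 + 1699\right) + \left(6 - 14\right)^{2} = 1665 + \left(-8\right)^{2} = 1665 + 64 = 1729$)
$\frac{S{\left(31 \right)}}{-4247} + \frac{p}{\frac{1}{-1953}} = \frac{\frac{1}{9} \frac{1}{-8 + 31} \left(24 - 31\right)}{-4247} + \frac{1729}{\frac{1}{-1953}} = \frac{24 - 31}{9 \cdot 23} \left(- \frac{1}{4247}\right) + \frac{1729}{- \frac{1}{1953}} = \frac{1}{9} \cdot \frac{1}{23} \left(-7\right) \left(- \frac{1}{4247}\right) + 1729 \left(-1953\right) = \left(- \frac{7}{207}\right) \left(- \frac{1}{4247}\right) - 3376737 = \frac{7}{879129} - 3376737 = - \frac{2968587422066}{879129}$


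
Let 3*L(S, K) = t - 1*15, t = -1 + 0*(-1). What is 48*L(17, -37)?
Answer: -256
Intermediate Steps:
t = -1 (t = -1 + 0 = -1)
L(S, K) = -16/3 (L(S, K) = (-1 - 1*15)/3 = (-1 - 15)/3 = (⅓)*(-16) = -16/3)
48*L(17, -37) = 48*(-16/3) = -256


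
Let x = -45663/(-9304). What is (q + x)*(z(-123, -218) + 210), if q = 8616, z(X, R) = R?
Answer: -80208927/1163 ≈ -68967.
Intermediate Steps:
x = 45663/9304 (x = -45663*(-1/9304) = 45663/9304 ≈ 4.9079)
(q + x)*(z(-123, -218) + 210) = (8616 + 45663/9304)*(-218 + 210) = (80208927/9304)*(-8) = -80208927/1163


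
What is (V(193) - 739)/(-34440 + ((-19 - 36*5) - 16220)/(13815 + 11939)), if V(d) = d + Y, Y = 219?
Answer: 2807186/295661393 ≈ 0.0094946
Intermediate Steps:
V(d) = 219 + d (V(d) = d + 219 = 219 + d)
(V(193) - 739)/(-34440 + ((-19 - 36*5) - 16220)/(13815 + 11939)) = ((219 + 193) - 739)/(-34440 + ((-19 - 36*5) - 16220)/(13815 + 11939)) = (412 - 739)/(-34440 + ((-19 - 180) - 16220)/25754) = -327/(-34440 + (-199 - 16220)*(1/25754)) = -327/(-34440 - 16419*1/25754) = -327/(-34440 - 16419/25754) = -327/(-886984179/25754) = -327*(-25754/886984179) = 2807186/295661393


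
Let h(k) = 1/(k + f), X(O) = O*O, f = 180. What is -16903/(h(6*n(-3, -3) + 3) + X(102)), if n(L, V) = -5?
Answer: -2586159/1591813 ≈ -1.6247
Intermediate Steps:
X(O) = O²
h(k) = 1/(180 + k) (h(k) = 1/(k + 180) = 1/(180 + k))
-16903/(h(6*n(-3, -3) + 3) + X(102)) = -16903/(1/(180 + (6*(-5) + 3)) + 102²) = -16903/(1/(180 + (-30 + 3)) + 10404) = -16903/(1/(180 - 27) + 10404) = -16903/(1/153 + 10404) = -16903/1591813/153 = -16903*153/1591813 = -2586159/1591813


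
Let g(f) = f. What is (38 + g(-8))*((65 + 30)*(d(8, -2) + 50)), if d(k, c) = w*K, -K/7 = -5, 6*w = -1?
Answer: 125875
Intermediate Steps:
w = -1/6 (w = (1/6)*(-1) = -1/6 ≈ -0.16667)
K = 35 (K = -7*(-5) = 35)
d(k, c) = -35/6 (d(k, c) = -1/6*35 = -35/6)
(38 + g(-8))*((65 + 30)*(d(8, -2) + 50)) = (38 - 8)*((65 + 30)*(-35/6 + 50)) = 30*(95*(265/6)) = 30*(25175/6) = 125875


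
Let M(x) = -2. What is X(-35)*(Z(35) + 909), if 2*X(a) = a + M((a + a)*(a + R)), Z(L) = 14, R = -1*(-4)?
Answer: -34151/2 ≈ -17076.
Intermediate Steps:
R = 4
X(a) = -1 + a/2 (X(a) = (a - 2)/2 = (-2 + a)/2 = -1 + a/2)
X(-35)*(Z(35) + 909) = (-1 + (1/2)*(-35))*(14 + 909) = (-1 - 35/2)*923 = -37/2*923 = -34151/2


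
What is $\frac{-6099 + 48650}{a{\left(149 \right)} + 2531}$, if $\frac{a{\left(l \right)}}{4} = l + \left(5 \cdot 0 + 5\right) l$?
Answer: $\frac{42551}{6107} \approx 6.9676$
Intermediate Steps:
$a{\left(l \right)} = 24 l$ ($a{\left(l \right)} = 4 \left(l + \left(5 \cdot 0 + 5\right) l\right) = 4 \left(l + \left(0 + 5\right) l\right) = 4 \left(l + 5 l\right) = 4 \cdot 6 l = 24 l$)
$\frac{-6099 + 48650}{a{\left(149 \right)} + 2531} = \frac{-6099 + 48650}{24 \cdot 149 + 2531} = \frac{42551}{3576 + 2531} = \frac{42551}{6107}$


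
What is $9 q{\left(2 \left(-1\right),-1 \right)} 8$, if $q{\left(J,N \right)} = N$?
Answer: $-72$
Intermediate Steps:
$9 q{\left(2 \left(-1\right),-1 \right)} 8 = 9 \left(-1\right) 8 = \left(-9\right) 8 = -72$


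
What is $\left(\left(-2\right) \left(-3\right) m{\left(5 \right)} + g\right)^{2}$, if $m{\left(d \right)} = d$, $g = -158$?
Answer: $16384$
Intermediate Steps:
$\left(\left(-2\right) \left(-3\right) m{\left(5 \right)} + g\right)^{2} = \left(\left(-2\right) \left(-3\right) 5 - 158\right)^{2} = \left(6 \cdot 5 - 158\right)^{2} = \left(30 - 158\right)^{2} = \left(-128\right)^{2} = 16384$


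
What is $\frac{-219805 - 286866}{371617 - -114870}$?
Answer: $- \frac{506671}{486487} \approx -1.0415$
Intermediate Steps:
$\frac{-219805 - 286866}{371617 - -114870} = - \frac{506671}{371617 + \left(-62116 + 176986\right)} = - \frac{506671}{371617 + 114870} = - \frac{506671}{486487}$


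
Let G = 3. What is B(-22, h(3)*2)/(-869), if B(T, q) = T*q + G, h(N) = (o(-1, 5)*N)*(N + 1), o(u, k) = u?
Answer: -531/869 ≈ -0.61105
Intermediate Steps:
h(N) = -N*(1 + N) (h(N) = (-N)*(N + 1) = (-N)*(1 + N) = -N*(1 + N))
B(T, q) = 3 + T*q (B(T, q) = T*q + 3 = 3 + T*q)
B(-22, h(3)*2)/(-869) = (3 - 22*(-1*3*(1 + 3))*2)/(-869) = (3 - 22*(-1*3*4)*2)*(-1/869) = (3 - (-264)*2)*(-1/869) = (3 - 22*(-24))*(-1/869) = (3 + 528)*(-1/869) = 531*(-1/869) = -531/869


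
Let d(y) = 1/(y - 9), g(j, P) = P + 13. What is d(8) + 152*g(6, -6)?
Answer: 1063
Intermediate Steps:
g(j, P) = 13 + P
d(y) = 1/(-9 + y)
d(8) + 152*g(6, -6) = 1/(-9 + 8) + 152*(13 - 6) = 1/(-1) + 152*7 = -1 + 1064 = 1063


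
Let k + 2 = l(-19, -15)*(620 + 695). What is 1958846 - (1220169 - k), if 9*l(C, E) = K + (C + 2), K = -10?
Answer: 734730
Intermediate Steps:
l(C, E) = -8/9 + C/9 (l(C, E) = (-10 + (C + 2))/9 = (-10 + (2 + C))/9 = (-8 + C)/9 = -8/9 + C/9)
k = -3947 (k = -2 + (-8/9 + (⅑)*(-19))*(620 + 695) = -2 + (-8/9 - 19/9)*1315 = -2 - 3*1315 = -2 - 3945 = -3947)
1958846 - (1220169 - k) = 1958846 - (1220169 - 1*(-3947)) = 1958846 - (1220169 + 3947) = 1958846 - 1*1224116 = 1958846 - 1224116 = 734730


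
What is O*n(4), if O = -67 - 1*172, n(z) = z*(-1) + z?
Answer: 0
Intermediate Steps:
n(z) = 0 (n(z) = -z + z = 0)
O = -239 (O = -67 - 172 = -239)
O*n(4) = -239*0 = 0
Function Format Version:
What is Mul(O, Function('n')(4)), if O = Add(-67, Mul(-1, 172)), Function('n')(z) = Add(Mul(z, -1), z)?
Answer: 0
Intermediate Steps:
Function('n')(z) = 0 (Function('n')(z) = Add(Mul(-1, z), z) = 0)
O = -239 (O = Add(-67, -172) = -239)
Mul(O, Function('n')(4)) = Mul(-239, 0) = 0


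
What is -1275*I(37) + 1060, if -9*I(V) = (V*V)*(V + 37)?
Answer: 43058230/3 ≈ 1.4353e+7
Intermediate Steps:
I(V) = -V²*(37 + V)/9 (I(V) = -V*V*(V + 37)/9 = -V²*(37 + V)/9)
-1275*I(37) + 1060 = -425*37²*(-37 - 1*37)/3 + 1060 = -425*1369*(-37 - 37)/3 + 1060 = -425*1369*(-74)/3 + 1060 = -1275*(-101306/9) + 1060 = 43055050/3 + 1060 = 43058230/3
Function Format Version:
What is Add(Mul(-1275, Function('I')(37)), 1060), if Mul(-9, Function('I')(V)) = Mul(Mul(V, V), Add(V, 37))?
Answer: Rational(43058230, 3) ≈ 1.4353e+7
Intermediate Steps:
Function('I')(V) = Mul(Rational(-1, 9), Pow(V, 2), Add(37, V)) (Function('I')(V) = Mul(Rational(-1, 9), Mul(Mul(V, V), Add(V, 37))) = Mul(Rational(-1, 9), Mul(Pow(V, 2), Add(37, V))) = Mul(Rational(-1, 9), Pow(V, 2), Add(37, V)))
Add(Mul(-1275, Function('I')(37)), 1060) = Add(Mul(-1275, Mul(Rational(1, 9), Pow(37, 2), Add(-37, Mul(-1, 37)))), 1060) = Add(Mul(-1275, Mul(Rational(1, 9), 1369, Add(-37, -37))), 1060) = Add(Mul(-1275, Mul(Rational(1, 9), 1369, -74)), 1060) = Add(Mul(-1275, Rational(-101306, 9)), 1060) = Add(Rational(43055050, 3), 1060) = Rational(43058230, 3)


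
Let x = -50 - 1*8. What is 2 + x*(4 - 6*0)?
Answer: -230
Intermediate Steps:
x = -58 (x = -50 - 8 = -58)
2 + x*(4 - 6*0) = 2 - 58*(4 - 6*0) = 2 - 58*(4 + 0) = 2 - 58*4 = 2 - 232 = -230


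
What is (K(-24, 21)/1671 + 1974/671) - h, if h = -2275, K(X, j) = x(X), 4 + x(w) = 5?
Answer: 2554122500/1121241 ≈ 2277.9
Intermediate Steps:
x(w) = 1 (x(w) = -4 + 5 = 1)
K(X, j) = 1
(K(-24, 21)/1671 + 1974/671) - h = (1/1671 + 1974/671) - 1*(-2275) = (1*(1/1671) + 1974*(1/671)) + 2275 = (1/1671 + 1974/671) + 2275 = 3299225/1121241 + 2275 = 2554122500/1121241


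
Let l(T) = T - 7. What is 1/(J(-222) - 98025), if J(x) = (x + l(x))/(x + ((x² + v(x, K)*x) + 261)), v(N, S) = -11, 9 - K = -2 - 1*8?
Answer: -51765/5074264576 ≈ -1.0201e-5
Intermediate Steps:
K = 19 (K = 9 - (-2 - 1*8) = 9 - (-2 - 8) = 9 - 1*(-10) = 9 + 10 = 19)
l(T) = -7 + T
J(x) = (-7 + 2*x)/(261 + x² - 10*x) (J(x) = (x + (-7 + x))/(x + ((x² - 11*x) + 261)) = (-7 + 2*x)/(x + (261 + x² - 11*x)) = (-7 + 2*x)/(261 + x² - 10*x))
1/(J(-222) - 98025) = 1/((-7 + 2*(-222))/(261 + (-222)² - 10*(-222)) - 98025) = 1/((-7 - 444)/(261 + 49284 + 2220) - 98025) = 1/(-451/51765 - 98025) = 1/(-5074264576/51765) = -51765/5074264576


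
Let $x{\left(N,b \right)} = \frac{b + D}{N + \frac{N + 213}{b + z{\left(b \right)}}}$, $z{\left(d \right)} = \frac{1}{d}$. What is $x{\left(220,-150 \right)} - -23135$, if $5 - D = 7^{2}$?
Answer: $\frac{56508178128}{2442635} \approx 23134.0$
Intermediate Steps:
$D = -44$ ($D = 5 - 7^{2} = 5 - 49 = -44$)
$x{\left(N,b \right)} = \frac{-44 + b}{N + \frac{213 + N}{b + \frac{1}{b}}}$ ($x{\left(N,b \right)} = \frac{b - 44}{N + \frac{N + 213}{b + \frac{1}{b}}} = \frac{-44 + b}{N + \frac{213 + N}{b + \frac{1}{b}}}$)
$x{\left(220,-150 \right)} - -23135 = \frac{-44 - 150 \left(1 + \left(-150\right)^{2} - -6600\right)}{220 - 150 \left(213 + 220 + 220 \left(-150\right)\right)} - -23135 = \frac{-44 - 150 \left(1 + 22500 + 6600\right)}{220 - 150 \left(213 + 220 - 33000\right)} + 23135 = \frac{-44 - 4365150}{220 - -4885050} + 23135 = \frac{-44 - 4365150}{220 + 4885050} + 23135 = \frac{1}{4885270} \left(-4365194\right) + 23135 = - \frac{2182597}{2442635} + 23135 = \frac{56508178128}{2442635}$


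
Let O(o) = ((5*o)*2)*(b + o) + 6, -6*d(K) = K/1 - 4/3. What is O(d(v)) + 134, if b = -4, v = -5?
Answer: 17645/162 ≈ 108.92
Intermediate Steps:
d(K) = 2/9 - K/6 (d(K) = -(K/1 - 4/3)/6 = -(K*1 - 4*1/3)/6 = -(K - 4/3)/6 = -(-4/3 + K)/6 = 2/9 - K/6)
O(o) = 6 + 10*o*(-4 + o) (O(o) = ((5*o)*2)*(-4 + o) + 6 = (10*o)*(-4 + o) + 6 = 10*o*(-4 + o) + 6 = 6 + 10*o*(-4 + o))
O(d(v)) + 134 = (6 - 40*(2/9 - 1/6*(-5)) + 10*(2/9 - 1/6*(-5))**2) + 134 = (6 - 40*(2/9 + 5/6) + 10*(2/9 + 5/6)**2) + 134 = (6 - 40*19/18 + 10*(19/18)**2) + 134 = (6 - 380/9 + 10*(361/324)) + 134 = (6 - 380/9 + 1805/162) + 134 = -4063/162 + 134 = 17645/162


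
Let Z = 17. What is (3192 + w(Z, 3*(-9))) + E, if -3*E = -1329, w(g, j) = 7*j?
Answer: 3446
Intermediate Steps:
E = 443 (E = -1/3*(-1329) = 443)
(3192 + w(Z, 3*(-9))) + E = (3192 + 7*(3*(-9))) + 443 = (3192 + 7*(-27)) + 443 = (3192 - 189) + 443 = 3003 + 443 = 3446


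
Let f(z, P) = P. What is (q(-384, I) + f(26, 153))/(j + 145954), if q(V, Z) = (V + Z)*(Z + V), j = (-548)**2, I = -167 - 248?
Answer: 319277/223129 ≈ 1.4309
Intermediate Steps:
I = -415
j = 300304
q(V, Z) = (V + Z)**2 (q(V, Z) = (V + Z)*(V + Z) = (V + Z)**2)
(q(-384, I) + f(26, 153))/(j + 145954) = ((-384 - 415)**2 + 153)/(300304 + 145954) = ((-799)**2 + 153)/446258 = (638401 + 153)*(1/446258) = 638554*(1/446258) = 319277/223129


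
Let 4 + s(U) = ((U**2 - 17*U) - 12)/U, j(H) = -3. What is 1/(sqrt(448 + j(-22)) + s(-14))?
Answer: -1673/35316 - 49*sqrt(445)/35316 ≈ -0.076641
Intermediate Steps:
s(U) = -4 + (-12 + U**2 - 17*U)/U (s(U) = -4 + ((U**2 - 17*U) - 12)/U = -4 + (-12 + U**2 - 17*U)/U)
1/(sqrt(448 + j(-22)) + s(-14)) = 1/(sqrt(448 - 3) + (-21 - 14 - 12/(-14))) = 1/(sqrt(445) + (-21 - 14 - 12*(-1/14))) = 1/(sqrt(445) + (-21 - 14 + 6/7)) = 1/(sqrt(445) - 239/7) = 1/(-239/7 + sqrt(445))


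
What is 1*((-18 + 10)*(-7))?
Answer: 56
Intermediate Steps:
1*((-18 + 10)*(-7)) = 1*(-8*(-7)) = 1*56 = 56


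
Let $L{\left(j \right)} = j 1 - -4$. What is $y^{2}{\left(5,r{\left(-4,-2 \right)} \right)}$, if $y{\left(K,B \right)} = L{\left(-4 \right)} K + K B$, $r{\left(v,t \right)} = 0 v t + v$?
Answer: $400$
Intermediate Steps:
$r{\left(v,t \right)} = v$ ($r{\left(v,t \right)} = 0 t + v = 0 + v = v$)
$L{\left(j \right)} = 4 + j$ ($L{\left(j \right)} = j + 4 = 4 + j$)
$y{\left(K,B \right)} = B K$ ($y{\left(K,B \right)} = \left(4 - 4\right) K + K B = 0 K + B K = 0 + B K = B K$)
$y^{2}{\left(5,r{\left(-4,-2 \right)} \right)} = \left(\left(-4\right) 5\right)^{2} = \left(-20\right)^{2} = 400$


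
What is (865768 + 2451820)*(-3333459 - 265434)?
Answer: -11939644230084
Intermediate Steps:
(865768 + 2451820)*(-3333459 - 265434) = 3317588*(-3598893) = -11939644230084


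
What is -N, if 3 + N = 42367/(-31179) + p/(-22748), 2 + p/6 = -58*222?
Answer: 3629815/3772659 ≈ 0.96214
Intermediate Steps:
p = -77268 (p = -12 + 6*(-58*222) = -12 + 6*(-12876) = -12 - 77256 = -77268)
N = -3629815/3772659 (N = -3 + (42367/(-31179) - 77268/(-22748)) = -3 + (42367*(-1/31179) - 77268*(-1/22748)) = -3 + (-42367/31179 + 411/121) = -3 + 7688162/3772659 = -3629815/3772659 ≈ -0.96214)
-N = -1*(-3629815/3772659) = 3629815/3772659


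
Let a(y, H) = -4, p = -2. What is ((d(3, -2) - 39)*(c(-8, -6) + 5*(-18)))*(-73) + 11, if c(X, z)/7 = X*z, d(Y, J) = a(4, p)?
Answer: 772205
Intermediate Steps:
d(Y, J) = -4
c(X, z) = 7*X*z (c(X, z) = 7*(X*z) = 7*X*z)
((d(3, -2) - 39)*(c(-8, -6) + 5*(-18)))*(-73) + 11 = ((-4 - 39)*(7*(-8)*(-6) + 5*(-18)))*(-73) + 11 = -43*(336 - 90)*(-73) + 11 = -43*246*(-73) + 11 = -10578*(-73) + 11 = 772194 + 11 = 772205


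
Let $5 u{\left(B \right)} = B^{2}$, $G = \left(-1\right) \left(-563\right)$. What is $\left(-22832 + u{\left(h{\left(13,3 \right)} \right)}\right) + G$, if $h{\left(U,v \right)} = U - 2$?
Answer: $- \frac{111224}{5} \approx -22245.0$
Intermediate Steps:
$G = 563$
$h{\left(U,v \right)} = -2 + U$ ($h{\left(U,v \right)} = U - 2 = -2 + U$)
$u{\left(B \right)} = \frac{B^{2}}{5}$
$\left(-22832 + u{\left(h{\left(13,3 \right)} \right)}\right) + G = \left(-22832 + \frac{\left(-2 + 13\right)^{2}}{5}\right) + 563 = \left(-22832 + \frac{11^{2}}{5}\right) + 563 = \left(-22832 + \frac{1}{5} \cdot 121\right) + 563 = \left(-22832 + \frac{121}{5}\right) + 563 = - \frac{114039}{5} + 563 = - \frac{111224}{5}$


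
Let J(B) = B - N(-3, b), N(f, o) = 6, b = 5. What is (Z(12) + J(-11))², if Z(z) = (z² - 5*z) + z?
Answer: 6241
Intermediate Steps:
Z(z) = z² - 4*z
J(B) = -6 + B (J(B) = B - 1*6 = B - 6 = -6 + B)
(Z(12) + J(-11))² = (12*(-4 + 12) + (-6 - 11))² = (12*8 - 17)² = (96 - 17)² = 79² = 6241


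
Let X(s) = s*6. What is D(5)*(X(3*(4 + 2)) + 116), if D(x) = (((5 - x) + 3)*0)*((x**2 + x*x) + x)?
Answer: 0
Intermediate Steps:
X(s) = 6*s
D(x) = 0 (D(x) = ((8 - x)*0)*((x**2 + x**2) + x) = 0*(2*x**2 + x) = 0*(x + 2*x**2) = 0)
D(5)*(X(3*(4 + 2)) + 116) = 0*(6*(3*(4 + 2)) + 116) = 0*(6*(3*6) + 116) = 0*(6*18 + 116) = 0*(108 + 116) = 0*224 = 0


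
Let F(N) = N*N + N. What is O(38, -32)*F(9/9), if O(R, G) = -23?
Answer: -46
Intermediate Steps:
F(N) = N + N² (F(N) = N² + N = N + N²)
O(38, -32)*F(9/9) = -23*9/9*(1 + 9/9) = -23*9*(⅑)*(1 + 9*(⅑)) = -23*(1 + 1) = -23*2 = -46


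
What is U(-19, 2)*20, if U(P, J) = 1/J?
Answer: 10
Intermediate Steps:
U(-19, 2)*20 = 20/2 = (1/2)*20 = 10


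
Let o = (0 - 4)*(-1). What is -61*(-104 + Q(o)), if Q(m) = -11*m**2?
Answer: 17080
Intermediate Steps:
o = 4 (o = -4*(-1) = 4)
-61*(-104 + Q(o)) = -61*(-104 - 11*4**2) = -61*(-104 - 11*16) = -61*(-104 - 176) = -61*(-280) = 17080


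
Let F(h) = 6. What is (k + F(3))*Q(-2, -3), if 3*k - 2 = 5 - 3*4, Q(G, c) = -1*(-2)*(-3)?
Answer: -26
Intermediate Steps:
Q(G, c) = -6 (Q(G, c) = 2*(-3) = -6)
k = -5/3 (k = ⅔ + (5 - 3*4)/3 = ⅔ + (5 - 12)/3 = ⅔ + (⅓)*(-7) = ⅔ - 7/3 = -5/3 ≈ -1.6667)
(k + F(3))*Q(-2, -3) = (-5/3 + 6)*(-6) = (13/3)*(-6) = -26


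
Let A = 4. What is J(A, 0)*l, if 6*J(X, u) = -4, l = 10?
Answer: -20/3 ≈ -6.6667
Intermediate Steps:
J(X, u) = -⅔ (J(X, u) = (⅙)*(-4) = -⅔)
J(A, 0)*l = -⅔*10 = -20/3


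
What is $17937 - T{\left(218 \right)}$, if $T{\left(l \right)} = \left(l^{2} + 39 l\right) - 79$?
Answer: $-38010$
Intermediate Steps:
$T{\left(l \right)} = -79 + l^{2} + 39 l$
$17937 - T{\left(218 \right)} = 17937 - \left(-79 + 218^{2} + 39 \cdot 218\right) = 17937 - \left(-79 + 47524 + 8502\right) = 17937 - 55947 = -38010$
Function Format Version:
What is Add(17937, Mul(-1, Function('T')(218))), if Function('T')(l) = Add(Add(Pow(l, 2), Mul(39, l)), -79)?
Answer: -38010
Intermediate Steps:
Function('T')(l) = Add(-79, Pow(l, 2), Mul(39, l))
Add(17937, Mul(-1, Function('T')(218))) = Add(17937, Mul(-1, Add(-79, Pow(218, 2), Mul(39, 218)))) = Add(17937, Mul(-1, Add(-79, 47524, 8502))) = Add(17937, Mul(-1, 55947)) = Add(17937, -55947) = -38010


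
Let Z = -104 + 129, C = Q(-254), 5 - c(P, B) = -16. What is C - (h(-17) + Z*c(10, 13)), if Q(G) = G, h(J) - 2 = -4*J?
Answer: -849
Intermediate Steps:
h(J) = 2 - 4*J
c(P, B) = 21 (c(P, B) = 5 - 1*(-16) = 5 + 16 = 21)
C = -254
Z = 25
C - (h(-17) + Z*c(10, 13)) = -254 - ((2 - 4*(-17)) + 25*21) = -254 - ((2 + 68) + 525) = -254 - (70 + 525) = -254 - 1*595 = -254 - 595 = -849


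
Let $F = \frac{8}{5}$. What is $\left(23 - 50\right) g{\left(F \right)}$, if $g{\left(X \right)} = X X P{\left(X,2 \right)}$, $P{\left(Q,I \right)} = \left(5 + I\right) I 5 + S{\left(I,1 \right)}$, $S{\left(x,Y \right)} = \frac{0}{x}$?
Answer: $- \frac{24192}{5} \approx -4838.4$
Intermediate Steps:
$S{\left(x,Y \right)} = 0$
$P{\left(Q,I \right)} = 5 I \left(5 + I\right)$ ($P{\left(Q,I \right)} = \left(5 + I\right) I 5 + 0 = I \left(5 + I\right) 5 + 0 = 5 I \left(5 + I\right) + 0 = 5 I \left(5 + I\right)$)
$F = \frac{8}{5}$ ($F = 8 \cdot \frac{1}{5} = \frac{8}{5} \approx 1.6$)
$g{\left(X \right)} = 70 X^{2}$ ($g{\left(X \right)} = X X 5 \cdot 2 \left(5 + 2\right) = X^{2} \cdot 5 \cdot 2 \cdot 7 = X^{2} \cdot 70 = 70 X^{2}$)
$\left(23 - 50\right) g{\left(F \right)} = \left(23 - 50\right) 70 \left(\frac{8}{5}\right)^{2} = - 27 \cdot 70 \cdot \frac{64}{25} = \left(-27\right) \frac{896}{5} = - \frac{24192}{5}$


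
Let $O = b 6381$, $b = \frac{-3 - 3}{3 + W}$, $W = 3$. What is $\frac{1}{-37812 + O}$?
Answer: $- \frac{1}{44193} \approx -2.2628 \cdot 10^{-5}$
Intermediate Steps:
$b = -1$ ($b = \frac{-3 - 3}{3 + 3} = - \frac{6}{6} = \left(-6\right) \frac{1}{6} = -1$)
$O = -6381$ ($O = \left(-1\right) 6381 = -6381$)
$\frac{1}{-37812 + O} = \frac{1}{-37812 - 6381} = \frac{1}{-44193} = - \frac{1}{44193}$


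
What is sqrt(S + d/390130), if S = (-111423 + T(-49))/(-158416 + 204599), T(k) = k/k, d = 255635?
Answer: 3*I*sqrt(2535490815033051122)/3603474758 ≈ 1.3257*I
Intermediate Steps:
T(k) = 1
S = -111422/46183 (S = (-111423 + 1)/(-158416 + 204599) = -111422/46183 ≈ -2.4126)
sqrt(S + d/390130) = sqrt(-111422/46183 + 255635/390130) = sqrt(-111422/46183 + 255635*(1/390130)) = sqrt(-111422/46183 + 51127/78026) = sqrt(-6332614731/3603474758) = 3*I*sqrt(2535490815033051122)/3603474758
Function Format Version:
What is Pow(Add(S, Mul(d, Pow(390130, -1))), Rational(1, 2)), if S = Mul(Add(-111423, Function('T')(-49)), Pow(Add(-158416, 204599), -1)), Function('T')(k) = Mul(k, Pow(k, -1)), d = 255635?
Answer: Mul(Rational(3, 3603474758), I, Pow(2535490815033051122, Rational(1, 2))) ≈ Mul(1.3257, I)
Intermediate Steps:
Function('T')(k) = 1
S = Rational(-111422, 46183) (S = Mul(Add(-111423, 1), Pow(Add(-158416, 204599), -1)) = Mul(-111422, Pow(46183, -1)) = Mul(-111422, Rational(1, 46183)) = Rational(-111422, 46183) ≈ -2.4126)
Pow(Add(S, Mul(d, Pow(390130, -1))), Rational(1, 2)) = Pow(Add(Rational(-111422, 46183), Mul(255635, Pow(390130, -1))), Rational(1, 2)) = Pow(Add(Rational(-111422, 46183), Mul(255635, Rational(1, 390130))), Rational(1, 2)) = Pow(Add(Rational(-111422, 46183), Rational(51127, 78026)), Rational(1, 2)) = Pow(Rational(-6332614731, 3603474758), Rational(1, 2)) = Mul(Rational(3, 3603474758), I, Pow(2535490815033051122, Rational(1, 2)))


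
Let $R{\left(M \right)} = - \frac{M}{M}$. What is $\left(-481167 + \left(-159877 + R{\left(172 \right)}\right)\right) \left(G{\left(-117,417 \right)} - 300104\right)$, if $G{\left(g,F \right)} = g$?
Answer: $192455170945$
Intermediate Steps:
$R{\left(M \right)} = -1$ ($R{\left(M \right)} = \left(-1\right) 1 = -1$)
$\left(-481167 + \left(-159877 + R{\left(172 \right)}\right)\right) \left(G{\left(-117,417 \right)} - 300104\right) = \left(-481167 - 159878\right) \left(-117 - 300104\right) = \left(-481167 - 159878\right) \left(-300221\right) = \left(-641045\right) \left(-300221\right) = 192455170945$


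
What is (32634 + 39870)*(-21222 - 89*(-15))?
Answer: -1441887048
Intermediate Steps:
(32634 + 39870)*(-21222 - 89*(-15)) = 72504*(-21222 + 1335) = 72504*(-19887) = -1441887048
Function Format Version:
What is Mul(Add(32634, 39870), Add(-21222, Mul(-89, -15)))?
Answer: -1441887048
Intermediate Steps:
Mul(Add(32634, 39870), Add(-21222, Mul(-89, -15))) = Mul(72504, Add(-21222, 1335)) = Mul(72504, -19887) = -1441887048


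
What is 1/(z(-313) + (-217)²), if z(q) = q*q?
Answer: 1/145058 ≈ 6.8938e-6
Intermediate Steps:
z(q) = q²
1/(z(-313) + (-217)²) = 1/((-313)² + (-217)²) = 1/(97969 + 47089) = 1/145058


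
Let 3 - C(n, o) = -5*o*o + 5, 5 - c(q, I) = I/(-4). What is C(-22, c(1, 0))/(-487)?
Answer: -123/487 ≈ -0.25257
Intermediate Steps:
c(q, I) = 5 + I/4 (c(q, I) = 5 - I/(-4) = 5 - I*(-1)/4 = 5 - (-1)*I/4 = 5 + I/4)
C(n, o) = -2 + 5*o**2 (C(n, o) = 3 - (-5*o*o + 5) = 3 - (-5*o**2 + 5) = 3 - (5 - 5*o**2) = 3 + (-5 + 5*o**2) = -2 + 5*o**2)
C(-22, c(1, 0))/(-487) = (-2 + 5*(5 + (1/4)*0)**2)/(-487) = (-2 + 5*(5 + 0)**2)*(-1/487) = (-2 + 5*5**2)*(-1/487) = (-2 + 5*25)*(-1/487) = (-2 + 125)*(-1/487) = 123*(-1/487) = -123/487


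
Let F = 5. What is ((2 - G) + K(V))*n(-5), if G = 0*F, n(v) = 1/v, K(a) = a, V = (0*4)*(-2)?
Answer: -⅖ ≈ -0.40000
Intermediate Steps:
V = 0 (V = 0*(-2) = 0)
n(v) = 1/v
G = 0 (G = 0*5 = 0)
((2 - G) + K(V))*n(-5) = ((2 - 1*0) + 0)/(-5) = ((2 + 0) + 0)*(-⅕) = (2 + 0)*(-⅕) = 2*(-⅕) = -⅖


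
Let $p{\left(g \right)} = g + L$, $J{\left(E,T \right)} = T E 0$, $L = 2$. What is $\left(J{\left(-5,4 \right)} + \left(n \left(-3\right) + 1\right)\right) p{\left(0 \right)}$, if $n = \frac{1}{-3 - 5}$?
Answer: $\frac{11}{4} \approx 2.75$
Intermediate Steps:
$J{\left(E,T \right)} = 0$ ($J{\left(E,T \right)} = E T 0 = 0$)
$n = - \frac{1}{8}$ ($n = \frac{1}{-8} = - \frac{1}{8} \approx -0.125$)
$p{\left(g \right)} = 2 + g$ ($p{\left(g \right)} = g + 2 = 2 + g$)
$\left(J{\left(-5,4 \right)} + \left(n \left(-3\right) + 1\right)\right) p{\left(0 \right)} = \left(0 + \left(\left(- \frac{1}{8}\right) \left(-3\right) + 1\right)\right) \left(2 + 0\right) = \left(0 + \left(\frac{3}{8} + 1\right)\right) 2 = \left(0 + \frac{11}{8}\right) 2 = \frac{11}{8} \cdot 2 = \frac{11}{4}$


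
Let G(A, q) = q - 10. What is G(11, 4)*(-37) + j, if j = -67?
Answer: 155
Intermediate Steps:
G(A, q) = -10 + q
G(11, 4)*(-37) + j = (-10 + 4)*(-37) - 67 = -6*(-37) - 67 = 222 - 67 = 155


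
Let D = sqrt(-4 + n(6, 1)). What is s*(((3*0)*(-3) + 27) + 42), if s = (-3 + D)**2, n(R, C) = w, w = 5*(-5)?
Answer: 69*(3 - I*sqrt(29))**2 ≈ -1380.0 - 2229.5*I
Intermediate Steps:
w = -25
n(R, C) = -25
D = I*sqrt(29) (D = sqrt(-4 - 25) = sqrt(-29) = I*sqrt(29) ≈ 5.3852*I)
s = (-3 + I*sqrt(29))**2 ≈ -20.0 - 32.311*I
s*(((3*0)*(-3) + 27) + 42) = (3 - I*sqrt(29))**2*(((3*0)*(-3) + 27) + 42) = (3 - I*sqrt(29))**2*((0*(-3) + 27) + 42) = (3 - I*sqrt(29))**2*((0 + 27) + 42) = (3 - I*sqrt(29))**2*(27 + 42) = (3 - I*sqrt(29))**2*69 = 69*(3 - I*sqrt(29))**2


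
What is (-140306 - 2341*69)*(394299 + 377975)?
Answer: -233099322790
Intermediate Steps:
(-140306 - 2341*69)*(394299 + 377975) = (-140306 - 161529)*772274 = -301835*772274 = -233099322790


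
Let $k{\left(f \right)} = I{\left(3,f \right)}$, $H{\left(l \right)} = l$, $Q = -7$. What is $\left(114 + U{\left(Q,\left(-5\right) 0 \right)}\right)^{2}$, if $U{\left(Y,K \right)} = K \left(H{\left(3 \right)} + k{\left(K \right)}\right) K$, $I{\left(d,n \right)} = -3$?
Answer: $12996$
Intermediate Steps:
$k{\left(f \right)} = -3$
$U{\left(Y,K \right)} = 0$ ($U{\left(Y,K \right)} = K \left(3 - 3\right) K = K 0 K = 0 K = 0$)
$\left(114 + U{\left(Q,\left(-5\right) 0 \right)}\right)^{2} = \left(114 + 0\right)^{2} = 114^{2} = 12996$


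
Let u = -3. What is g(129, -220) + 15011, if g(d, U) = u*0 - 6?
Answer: 15005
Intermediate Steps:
g(d, U) = -6 (g(d, U) = -3*0 - 6 = 0 - 6 = -6)
g(129, -220) + 15011 = -6 + 15011 = 15005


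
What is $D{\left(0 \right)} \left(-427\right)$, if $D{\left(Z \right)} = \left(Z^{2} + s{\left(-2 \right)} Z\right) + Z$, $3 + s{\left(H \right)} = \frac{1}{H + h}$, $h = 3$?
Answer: $0$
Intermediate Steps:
$s{\left(H \right)} = -3 + \frac{1}{3 + H}$ ($s{\left(H \right)} = -3 + \frac{1}{H + 3} = -3 + \frac{1}{3 + H}$)
$D{\left(Z \right)} = Z^{2} - Z$ ($D{\left(Z \right)} = \left(Z^{2} + \frac{-8 - -6}{3 - 2} Z\right) + Z = \left(Z^{2} + \frac{-8 + 6}{1} Z\right) + Z = \left(Z^{2} + 1 \left(-2\right) Z\right) + Z = \left(Z^{2} - 2 Z\right) + Z = Z^{2} - Z$)
$D{\left(0 \right)} \left(-427\right) = 0 \left(-1 + 0\right) \left(-427\right) = 0 \left(-1\right) \left(-427\right) = 0 \left(-427\right) = 0$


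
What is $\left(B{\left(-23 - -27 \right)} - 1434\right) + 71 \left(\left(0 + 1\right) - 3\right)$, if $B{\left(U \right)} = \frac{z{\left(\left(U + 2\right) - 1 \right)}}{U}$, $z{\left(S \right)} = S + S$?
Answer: $- \frac{3147}{2} \approx -1573.5$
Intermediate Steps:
$z{\left(S \right)} = 2 S$
$B{\left(U \right)} = \frac{2 + 2 U}{U}$ ($B{\left(U \right)} = \frac{2 \left(\left(U + 2\right) - 1\right)}{U} = \frac{2 \left(\left(2 + U\right) - 1\right)}{U} = \frac{2 \left(1 + U\right)}{U} = \frac{2 + 2 U}{U}$)
$\left(B{\left(-23 - -27 \right)} - 1434\right) + 71 \left(\left(0 + 1\right) - 3\right) = \left(\left(2 + \frac{2}{-23 - -27}\right) - 1434\right) + 71 \left(\left(0 + 1\right) - 3\right) = \left(\left(2 + \frac{2}{-23 + 27}\right) - 1434\right) + 71 \left(1 - 3\right) = \left(\left(2 + \frac{2}{4}\right) - 1434\right) + 71 \left(-2\right) = \left(\left(2 + 2 \cdot \frac{1}{4}\right) - 1434\right) - 142 = \left(\left(2 + \frac{1}{2}\right) - 1434\right) - 142 = \left(\frac{5}{2} - 1434\right) - 142 = - \frac{2863}{2} - 142 = - \frac{3147}{2}$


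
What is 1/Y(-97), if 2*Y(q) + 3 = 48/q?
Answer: -194/339 ≈ -0.57227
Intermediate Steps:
Y(q) = -3/2 + 24/q (Y(q) = -3/2 + (48/q)/2 = -3/2 + 24/q)
1/Y(-97) = 1/(-3/2 + 24/(-97)) = 1/(-3/2 + 24*(-1/97)) = 1/(-3/2 - 24/97) = 1/(-339/194) = -194/339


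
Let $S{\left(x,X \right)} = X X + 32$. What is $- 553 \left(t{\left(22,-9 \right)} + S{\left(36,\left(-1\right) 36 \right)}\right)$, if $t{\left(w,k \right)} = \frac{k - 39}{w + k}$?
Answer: $- \frac{9520448}{13} \approx -7.3234 \cdot 10^{5}$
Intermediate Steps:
$t{\left(w,k \right)} = \frac{-39 + k}{k + w}$
$S{\left(x,X \right)} = 32 + X^{2}$ ($S{\left(x,X \right)} = X^{2} + 32 = 32 + X^{2}$)
$- 553 \left(t{\left(22,-9 \right)} + S{\left(36,\left(-1\right) 36 \right)}\right) = - 553 \left(\frac{-39 - 9}{-9 + 22} + \left(32 + \left(\left(-1\right) 36\right)^{2}\right)\right) = - 553 \left(\frac{1}{13} \left(-48\right) + \left(32 + \left(-36\right)^{2}\right)\right) = - 553 \left(\frac{1}{13} \left(-48\right) + \left(32 + 1296\right)\right) = - 553 \left(- \frac{48}{13} + 1328\right) = \left(-553\right) \frac{17216}{13} = - \frac{9520448}{13}$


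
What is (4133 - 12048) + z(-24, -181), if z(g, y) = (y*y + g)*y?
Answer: -5933312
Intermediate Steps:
z(g, y) = y*(g + y²) (z(g, y) = (y² + g)*y = (g + y²)*y = y*(g + y²))
(4133 - 12048) + z(-24, -181) = (4133 - 12048) - 181*(-24 + (-181)²) = -7915 - 181*(-24 + 32761) = -7915 - 181*32737 = -7915 - 5925397 = -5933312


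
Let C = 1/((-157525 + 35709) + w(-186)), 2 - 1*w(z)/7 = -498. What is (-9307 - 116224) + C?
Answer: -14852325797/118316 ≈ -1.2553e+5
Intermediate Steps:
w(z) = 3500 (w(z) = 14 - 7*(-498) = 14 + 3486 = 3500)
C = -1/118316 (C = 1/((-157525 + 35709) + 3500) = 1/(-121816 + 3500) = 1/(-118316) = -1/118316 ≈ -8.4519e-6)
(-9307 - 116224) + C = (-9307 - 116224) - 1/118316 = -125531 - 1/118316 = -14852325797/118316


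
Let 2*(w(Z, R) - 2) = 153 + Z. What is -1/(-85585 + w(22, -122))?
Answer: 2/170991 ≈ 1.1697e-5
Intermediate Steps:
w(Z, R) = 157/2 + Z/2 (w(Z, R) = 2 + (153 + Z)/2 = 2 + (153/2 + Z/2) = 157/2 + Z/2)
-1/(-85585 + w(22, -122)) = -1/(-85585 + (157/2 + (½)*22)) = -1/(-85585 + (157/2 + 11)) = -1/(-85585 + 179/2) = -1/(-170991/2) = -1*(-2/170991) = 2/170991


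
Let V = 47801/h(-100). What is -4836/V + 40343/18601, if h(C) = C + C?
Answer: 1532255611/68395877 ≈ 22.403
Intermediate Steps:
h(C) = 2*C
V = -47801/200 (V = 47801/((2*(-100))) = 47801/(-200) = 47801*(-1/200) = -47801/200 ≈ -239.00)
-4836/V + 40343/18601 = -4836/(-47801/200) + 40343/18601 = -4836*(-200/47801) + 40343*(1/18601) = 74400/3677 + 40343/18601 = 1532255611/68395877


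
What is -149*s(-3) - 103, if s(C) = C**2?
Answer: -1444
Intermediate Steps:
-149*s(-3) - 103 = -149*(-3)**2 - 103 = -149*9 - 103 = -1341 - 103 = -1444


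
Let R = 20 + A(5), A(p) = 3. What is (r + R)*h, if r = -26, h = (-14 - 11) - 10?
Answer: 105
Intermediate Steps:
h = -35 (h = -25 - 10 = -35)
R = 23 (R = 20 + 3 = 23)
(r + R)*h = (-26 + 23)*(-35) = -3*(-35) = 105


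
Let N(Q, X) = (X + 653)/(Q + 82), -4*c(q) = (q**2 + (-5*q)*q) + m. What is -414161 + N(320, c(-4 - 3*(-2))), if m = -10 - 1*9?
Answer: -665968241/1608 ≈ -4.1416e+5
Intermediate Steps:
m = -19 (m = -10 - 9 = -19)
c(q) = 19/4 + q**2 (c(q) = -((q**2 + (-5*q)*q) - 19)/4 = -((q**2 - 5*q**2) - 19)/4 = -(-4*q**2 - 19)/4 = -(-19 - 4*q**2)/4 = 19/4 + q**2)
N(Q, X) = (653 + X)/(82 + Q)
-414161 + N(320, c(-4 - 3*(-2))) = -414161 + (653 + (19/4 + (-4 - 3*(-2))**2))/(82 + 320) = -414161 + (653 + (19/4 + (-4 + 6)**2))/402 = -414161 + (653 + (19/4 + 2**2))/402 = -414161 + (653 + (19/4 + 4))/402 = -414161 + (653 + 35/4)/402 = -414161 + (1/402)*(2647/4) = -414161 + 2647/1608 = -665968241/1608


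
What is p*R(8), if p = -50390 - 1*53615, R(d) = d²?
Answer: -6656320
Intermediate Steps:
p = -104005 (p = -50390 - 53615 = -104005)
p*R(8) = -104005*8² = -104005*64 = -6656320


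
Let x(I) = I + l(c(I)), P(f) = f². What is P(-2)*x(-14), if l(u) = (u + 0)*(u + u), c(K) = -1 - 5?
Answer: 232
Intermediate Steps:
c(K) = -6
l(u) = 2*u² (l(u) = u*(2*u) = 2*u²)
x(I) = 72 + I (x(I) = I + 2*(-6)² = I + 2*36 = I + 72 = 72 + I)
P(-2)*x(-14) = (-2)²*(72 - 14) = 4*58 = 232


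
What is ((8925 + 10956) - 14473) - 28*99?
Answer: 2636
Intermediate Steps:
((8925 + 10956) - 14473) - 28*99 = (19881 - 14473) - 1*2772 = 5408 - 2772 = 2636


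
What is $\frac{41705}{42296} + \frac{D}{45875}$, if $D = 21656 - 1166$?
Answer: $\frac{555972383}{388065800} \approx 1.4327$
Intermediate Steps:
$D = 20490$
$\frac{41705}{42296} + \frac{D}{45875} = \frac{41705}{42296} + \frac{20490}{45875} = 41705 \cdot \frac{1}{42296} + 20490 \cdot \frac{1}{45875} = \frac{41705}{42296} + \frac{4098}{9175} = \frac{555972383}{388065800}$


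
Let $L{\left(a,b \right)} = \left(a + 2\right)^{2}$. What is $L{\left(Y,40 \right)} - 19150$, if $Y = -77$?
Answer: $-13525$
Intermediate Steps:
$L{\left(a,b \right)} = \left(2 + a\right)^{2}$
$L{\left(Y,40 \right)} - 19150 = \left(2 - 77\right)^{2} - 19150 = \left(-75\right)^{2} - 19150 = 5625 - 19150 = -13525$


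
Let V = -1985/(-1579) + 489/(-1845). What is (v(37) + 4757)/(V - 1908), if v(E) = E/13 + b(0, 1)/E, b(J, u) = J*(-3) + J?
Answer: -30044398815/12037134083 ≈ -2.4960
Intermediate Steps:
b(J, u) = -2*J (b(J, u) = -3*J + J = -2*J)
V = 963398/971085 (V = -1985*(-1/1579) + 489*(-1/1845) = 1985/1579 - 163/615 = 963398/971085 ≈ 0.99208)
v(E) = E/13 (v(E) = E/13 + (-2*0)/E = E*(1/13) + 0/E = E/13 + 0 = E/13)
(v(37) + 4757)/(V - 1908) = ((1/13)*37 + 4757)/(963398/971085 - 1908) = (37/13 + 4757)/(-1851866782/971085) = (61878/13)*(-971085/1851866782) = -30044398815/12037134083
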